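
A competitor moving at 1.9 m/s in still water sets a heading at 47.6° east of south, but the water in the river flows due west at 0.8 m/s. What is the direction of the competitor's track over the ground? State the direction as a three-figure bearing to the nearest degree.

155°

Taking east as x and north as y: velocity relative to the water = (1.403, -1.281) m/s; the water relative to ground = (-0.800, 0.000) m/s.
Velocity relative to ground = (1.403, -1.281) + (-0.800, 0.000) = (0.603, -1.281) m/s.
Bearing = atan2(0.60, -1.28) = 154.79° clockwise from north.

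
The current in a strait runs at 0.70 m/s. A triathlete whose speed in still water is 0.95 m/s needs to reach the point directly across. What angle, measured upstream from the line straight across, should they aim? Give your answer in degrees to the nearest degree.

To cancel the current, the upstream component of the triathlete's velocity must equal the flow: 0.95 sin θ = 0.70.
sin θ = 0.70 / 0.95 = 0.7368.
θ = arcsin(0.7368) = 47.463°.

47°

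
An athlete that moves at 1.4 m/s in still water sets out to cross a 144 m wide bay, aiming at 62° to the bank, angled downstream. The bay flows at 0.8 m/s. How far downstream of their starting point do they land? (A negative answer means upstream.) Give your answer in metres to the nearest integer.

Perpendicular speed = 1.236 m/s; crossing time = 144 / 1.236 = 116.493 s.
Net downstream speed = 1.457 m/s.
Drift = 1.457 × 116.493 = 169.760 m (downstream).

170 m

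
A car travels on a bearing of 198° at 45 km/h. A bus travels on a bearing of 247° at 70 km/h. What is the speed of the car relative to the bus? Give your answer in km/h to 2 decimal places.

Taking east as x and north as y: car velocity = (-13.906, -42.798) km/h; bus velocity = (-64.435, -27.351) km/h.
Velocity of car relative to bus = (-13.906, -42.798) − (-64.435, -27.351) = (50.530, -15.446) km/h.
Magnitude = |(50.530, -15.446)| = 52.838 km/h.

52.84 km/h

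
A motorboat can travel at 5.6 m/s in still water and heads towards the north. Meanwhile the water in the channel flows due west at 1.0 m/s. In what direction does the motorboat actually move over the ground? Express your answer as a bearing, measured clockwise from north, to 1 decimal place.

Taking east as x and north as y: velocity relative to the water = (0.000, 5.600) m/s; the water relative to ground = (-1.000, 0.000) m/s.
Velocity relative to ground = (0.000, 5.600) + (-1.000, 0.000) = (-1.000, 5.600) m/s.
Bearing = atan2(-1.00, 5.60) = 349.88° clockwise from north.

349.9°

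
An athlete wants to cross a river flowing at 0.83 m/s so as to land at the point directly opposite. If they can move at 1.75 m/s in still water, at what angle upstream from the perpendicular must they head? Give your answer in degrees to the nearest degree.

To cancel the current, the upstream component of the athlete's velocity must equal the flow: 1.75 sin θ = 0.83.
sin θ = 0.83 / 1.75 = 0.4743.
θ = arcsin(0.4743) = 28.313°.

28°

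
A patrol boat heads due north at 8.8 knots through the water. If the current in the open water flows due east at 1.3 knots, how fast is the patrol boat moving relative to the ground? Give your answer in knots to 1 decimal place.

Taking east as x and north as y: velocity relative to the water = (0.000, 8.800) knots; the water relative to ground = (1.300, 0.000) knots.
Velocity relative to ground = (0.000, 8.800) + (1.300, 0.000) = (1.300, 8.800) knots.
Speed = |(1.300, 8.800)| = 8.896 knots.

8.9 knots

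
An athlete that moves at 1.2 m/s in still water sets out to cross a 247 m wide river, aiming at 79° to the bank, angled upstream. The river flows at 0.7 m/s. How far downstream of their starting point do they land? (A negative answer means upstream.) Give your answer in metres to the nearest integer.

99 m

Perpendicular speed = 1.178 m/s; crossing time = 247 / 1.178 = 209.686 s.
Net downstream speed = 0.471 m/s.
Drift = 0.471 × 209.686 = 98.768 m (downstream).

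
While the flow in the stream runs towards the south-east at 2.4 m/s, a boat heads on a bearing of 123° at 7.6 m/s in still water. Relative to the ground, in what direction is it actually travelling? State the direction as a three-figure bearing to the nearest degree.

126°

Taking east as x and north as y: velocity relative to the water = (6.374, -4.139) m/s; the water relative to ground = (1.697, -1.697) m/s.
Velocity relative to ground = (6.374, -4.139) + (1.697, -1.697) = (8.071, -5.836) m/s.
Bearing = atan2(8.07, -5.84) = 125.87° clockwise from north.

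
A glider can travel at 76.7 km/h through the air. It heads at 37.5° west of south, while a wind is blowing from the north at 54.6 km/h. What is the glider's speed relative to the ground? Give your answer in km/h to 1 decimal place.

Taking east as x and north as y: velocity relative to the air = (-46.692, -60.850) km/h; the air relative to ground = (0.000, -54.600) km/h.
Velocity relative to ground = (-46.692, -60.850) + (0.000, -54.600) = (-46.692, -115.450) km/h.
Speed = |(-46.692, -115.450)| = 124.535 km/h.

124.5 km/h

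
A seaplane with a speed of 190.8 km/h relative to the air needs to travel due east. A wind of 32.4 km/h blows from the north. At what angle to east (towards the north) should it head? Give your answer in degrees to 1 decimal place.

The wind pushes perpendicular to the desired track; the heading must have a component into the wind equal to 32.4 km/h: 190.8 sin θ = 32.4.
sin θ = 0.1698, so θ = 9.777°.

9.8°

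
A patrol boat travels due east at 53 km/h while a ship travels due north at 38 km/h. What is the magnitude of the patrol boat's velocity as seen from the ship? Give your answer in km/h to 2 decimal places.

65.22 km/h

Taking east as x and north as y: patrol boat velocity = (53.000, 0.000) km/h; ship velocity = (0.000, 38.000) km/h.
Velocity of patrol boat relative to ship = (53.000, 0.000) − (0.000, 38.000) = (53.000, -38.000) km/h.
Magnitude = |(53.000, -38.000)| = 65.215 km/h.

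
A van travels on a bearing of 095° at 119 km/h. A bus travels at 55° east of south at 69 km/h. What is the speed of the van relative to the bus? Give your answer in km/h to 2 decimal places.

Taking east as x and north as y: van velocity = (118.547, -10.372) km/h; bus velocity = (56.521, -39.577) km/h.
Velocity of van relative to bus = (118.547, -10.372) − (56.521, -39.577) = (62.026, 29.205) km/h.
Magnitude = |(62.026, 29.205)| = 68.558 km/h.

68.56 km/h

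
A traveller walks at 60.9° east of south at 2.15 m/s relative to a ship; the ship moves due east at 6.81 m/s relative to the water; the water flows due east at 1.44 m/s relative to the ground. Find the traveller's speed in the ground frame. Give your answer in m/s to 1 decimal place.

10.2 m/s

In east/north components (m/s): traveller relative to ship = (1.879, -1.046); ship relative to water = (6.810, 0.000); water relative to ground = (1.440, 0.000).
Sum = (10.129, -1.046) m/s.
Speed = |(10.129, -1.046)| = 10.182 m/s.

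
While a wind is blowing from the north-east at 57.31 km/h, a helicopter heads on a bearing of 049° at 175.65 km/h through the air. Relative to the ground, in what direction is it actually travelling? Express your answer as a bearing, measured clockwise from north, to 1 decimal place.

050.9°

Taking east as x and north as y: velocity relative to the air = (132.565, 115.237) km/h; the air relative to ground = (-40.524, -40.524) km/h.
Velocity relative to ground = (132.565, 115.237) + (-40.524, -40.524) = (92.040, 74.712) km/h.
Bearing = atan2(92.04, 74.71) = 50.93° clockwise from north.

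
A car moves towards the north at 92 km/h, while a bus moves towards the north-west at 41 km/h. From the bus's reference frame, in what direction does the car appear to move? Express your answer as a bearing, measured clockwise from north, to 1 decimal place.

024.7°

Taking east as x and north as y: car velocity = (0.000, 92.000) km/h; bus velocity = (-28.991, 28.991) km/h.
Velocity of car relative to bus = (0.000, 92.000) − (-28.991, 28.991) = (28.991, 63.009) km/h.
Bearing = atan2(28.99, 63.01) = 24.71° clockwise from north.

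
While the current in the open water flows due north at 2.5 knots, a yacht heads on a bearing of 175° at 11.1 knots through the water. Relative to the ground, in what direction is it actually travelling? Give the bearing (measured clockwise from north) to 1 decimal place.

Taking east as x and north as y: velocity relative to the water = (0.967, -11.058) knots; the water relative to ground = (0.000, 2.500) knots.
Velocity relative to ground = (0.967, -11.058) + (0.000, 2.500) = (0.967, -8.558) knots.
Bearing = atan2(0.97, -8.56) = 173.55° clockwise from north.

173.6°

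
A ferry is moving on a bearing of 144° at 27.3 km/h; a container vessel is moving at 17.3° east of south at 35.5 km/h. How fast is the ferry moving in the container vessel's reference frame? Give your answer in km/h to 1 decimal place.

Taking east as x and north as y: ferry velocity = (16.047, -22.086) km/h; container vessel velocity = (10.557, -33.894) km/h.
Velocity of ferry relative to container vessel = (16.047, -22.086) − (10.557, -33.894) = (5.490, 11.808) km/h.
Magnitude = |(5.490, 11.808)| = 13.022 km/h.

13.0 km/h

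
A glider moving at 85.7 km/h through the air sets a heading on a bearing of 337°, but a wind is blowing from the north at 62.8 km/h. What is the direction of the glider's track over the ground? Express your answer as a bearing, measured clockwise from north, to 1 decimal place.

Taking east as x and north as y: velocity relative to the air = (-33.486, 78.887) km/h; the air relative to ground = (0.000, -62.800) km/h.
Velocity relative to ground = (-33.486, 78.887) + (0.000, -62.800) = (-33.486, 16.087) km/h.
Bearing = atan2(-33.49, 16.09) = 295.66° clockwise from north.

295.7°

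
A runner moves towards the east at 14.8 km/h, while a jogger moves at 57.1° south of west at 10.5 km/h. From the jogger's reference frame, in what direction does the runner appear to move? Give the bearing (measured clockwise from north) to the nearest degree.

067°

Taking east as x and north as y: runner velocity = (14.800, 0.000) km/h; jogger velocity = (-5.703, -8.816) km/h.
Velocity of runner relative to jogger = (14.800, 0.000) − (-5.703, -8.816) = (20.503, 8.816) km/h.
Bearing = atan2(20.50, 8.82) = 66.73° clockwise from north.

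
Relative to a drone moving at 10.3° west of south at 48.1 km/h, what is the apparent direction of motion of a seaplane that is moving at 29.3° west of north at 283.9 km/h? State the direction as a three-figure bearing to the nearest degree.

Taking east as x and north as y: seaplane velocity = (-138.936, 247.580) km/h; drone velocity = (-8.600, -47.325) km/h.
Velocity of seaplane relative to drone = (-138.936, 247.580) − (-8.600, -47.325) = (-130.335, 294.905) km/h.
Bearing = atan2(-130.34, 294.91) = 336.16° clockwise from north.

336°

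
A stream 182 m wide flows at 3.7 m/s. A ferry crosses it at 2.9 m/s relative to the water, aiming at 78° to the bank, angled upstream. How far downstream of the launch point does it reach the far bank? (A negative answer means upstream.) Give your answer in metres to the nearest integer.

Perpendicular speed = 2.837 m/s; crossing time = 182 / 2.837 = 64.161 s.
Net downstream speed = 3.097 m/s.
Drift = 3.097 × 64.161 = 198.709 m (downstream).

199 m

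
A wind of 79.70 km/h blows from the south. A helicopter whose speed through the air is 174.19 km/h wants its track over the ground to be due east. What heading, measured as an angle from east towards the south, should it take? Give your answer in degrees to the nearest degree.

27°

The wind pushes perpendicular to the desired track; the heading must have a component into the wind equal to 79.70 km/h: 174.19 sin θ = 79.70.
sin θ = 0.4575, so θ = 27.229°.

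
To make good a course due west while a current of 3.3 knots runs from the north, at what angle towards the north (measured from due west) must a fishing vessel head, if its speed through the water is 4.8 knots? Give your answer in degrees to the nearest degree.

43°

The current pushes perpendicular to the desired track; the heading must have a component into the current equal to 3.3 knots: 4.8 sin θ = 3.3.
sin θ = 0.6875, so θ = 43.433°.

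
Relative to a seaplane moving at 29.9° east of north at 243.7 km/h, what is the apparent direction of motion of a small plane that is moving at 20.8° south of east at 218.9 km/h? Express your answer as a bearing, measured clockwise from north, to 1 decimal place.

Taking east as x and north as y: small plane velocity = (204.633, -77.733) km/h; seaplane velocity = (121.481, 211.263) km/h.
Velocity of small plane relative to seaplane = (204.633, -77.733) − (121.481, 211.263) = (83.152, -288.996) km/h.
Bearing = atan2(83.15, -289.00) = 163.95° clockwise from north.

163.9°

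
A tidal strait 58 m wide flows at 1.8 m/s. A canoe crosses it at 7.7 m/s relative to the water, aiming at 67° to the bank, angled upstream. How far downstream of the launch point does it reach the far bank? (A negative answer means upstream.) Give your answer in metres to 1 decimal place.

Perpendicular speed = 7.088 m/s; crossing time = 58 / 7.088 = 8.183 s.
Net downstream speed = -1.209 m/s.
Drift = -1.209 × 8.183 = -9.890 m (upstream).

-9.9 m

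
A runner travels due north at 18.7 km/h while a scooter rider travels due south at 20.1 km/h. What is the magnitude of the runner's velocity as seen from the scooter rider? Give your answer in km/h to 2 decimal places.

38.80 km/h

Taking east as x and north as y: runner velocity = (0.000, 18.700) km/h; scooter rider velocity = (0.000, -20.100) km/h.
Velocity of runner relative to scooter rider = (0.000, 18.700) − (0.000, -20.100) = (0.000, 38.800) km/h.
Magnitude = |(0.000, 38.800)| = 38.800 km/h.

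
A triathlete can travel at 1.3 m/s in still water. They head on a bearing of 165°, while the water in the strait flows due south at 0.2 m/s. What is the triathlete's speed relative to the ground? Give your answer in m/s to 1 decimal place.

1.5 m/s

Taking east as x and north as y: velocity relative to the water = (0.336, -1.256) m/s; the water relative to ground = (0.000, -0.200) m/s.
Velocity relative to ground = (0.336, -1.256) + (0.000, -0.200) = (0.336, -1.456) m/s.
Speed = |(0.336, -1.456)| = 1.494 m/s.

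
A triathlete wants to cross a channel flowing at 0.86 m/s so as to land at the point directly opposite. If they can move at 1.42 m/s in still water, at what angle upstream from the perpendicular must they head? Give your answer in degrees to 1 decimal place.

To cancel the current, the upstream component of the triathlete's velocity must equal the flow: 1.42 sin θ = 0.86.
sin θ = 0.86 / 1.42 = 0.6056.
θ = arcsin(0.6056) = 37.274°.

37.3°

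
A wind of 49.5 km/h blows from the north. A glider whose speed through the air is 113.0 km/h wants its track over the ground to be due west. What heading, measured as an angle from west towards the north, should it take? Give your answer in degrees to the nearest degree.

26°

The wind pushes perpendicular to the desired track; the heading must have a component into the wind equal to 49.5 km/h: 113.0 sin θ = 49.5.
sin θ = 0.4381, so θ = 25.980°.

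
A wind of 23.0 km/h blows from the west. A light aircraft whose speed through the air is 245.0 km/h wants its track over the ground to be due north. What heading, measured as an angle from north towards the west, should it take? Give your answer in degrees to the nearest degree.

5°

The wind pushes perpendicular to the desired track; the heading must have a component into the wind equal to 23.0 km/h: 245.0 sin θ = 23.0.
sin θ = 0.0939, so θ = 5.387°.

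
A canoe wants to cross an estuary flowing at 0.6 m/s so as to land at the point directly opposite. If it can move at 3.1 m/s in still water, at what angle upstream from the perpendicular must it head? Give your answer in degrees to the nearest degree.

11°

To cancel the current, the upstream component of the canoe's velocity must equal the flow: 3.1 sin θ = 0.6.
sin θ = 0.6 / 3.1 = 0.1935.
θ = arcsin(0.1935) = 11.160°.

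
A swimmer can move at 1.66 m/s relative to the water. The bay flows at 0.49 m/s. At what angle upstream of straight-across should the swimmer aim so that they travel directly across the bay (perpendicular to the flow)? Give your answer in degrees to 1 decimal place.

17.2°

To cancel the current, the upstream component of the swimmer's velocity must equal the flow: 1.66 sin θ = 0.49.
sin θ = 0.49 / 1.66 = 0.2952.
θ = arcsin(0.2952) = 17.168°.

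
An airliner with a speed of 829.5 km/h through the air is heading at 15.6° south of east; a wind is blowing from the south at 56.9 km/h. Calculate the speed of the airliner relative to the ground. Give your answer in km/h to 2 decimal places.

Taking east as x and north as y: velocity relative to the air = (798.943, -223.069) km/h; the air relative to ground = (0.000, 56.900) km/h.
Velocity relative to ground = (798.943, -223.069) + (0.000, 56.900) = (798.943, -166.169) km/h.
Speed = |(798.943, -166.169)| = 816.041 km/h.

816.04 km/h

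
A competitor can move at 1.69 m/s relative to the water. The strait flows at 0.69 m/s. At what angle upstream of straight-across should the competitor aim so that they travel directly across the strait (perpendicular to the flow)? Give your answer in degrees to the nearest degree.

24°

To cancel the current, the upstream component of the competitor's velocity must equal the flow: 1.69 sin θ = 0.69.
sin θ = 0.69 / 1.69 = 0.4083.
θ = arcsin(0.4083) = 24.097°.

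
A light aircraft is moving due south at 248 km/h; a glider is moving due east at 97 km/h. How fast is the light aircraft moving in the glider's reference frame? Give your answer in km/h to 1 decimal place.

266.3 km/h

Taking east as x and north as y: light aircraft velocity = (0.000, -248.000) km/h; glider velocity = (97.000, 0.000) km/h.
Velocity of light aircraft relative to glider = (0.000, -248.000) − (97.000, 0.000) = (-97.000, -248.000) km/h.
Magnitude = |(-97.000, -248.000)| = 266.295 km/h.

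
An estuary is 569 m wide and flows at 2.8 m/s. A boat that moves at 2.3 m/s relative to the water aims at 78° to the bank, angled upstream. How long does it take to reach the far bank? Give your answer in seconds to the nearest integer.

The component of the boat's velocity perpendicular to the bank is 2.3 × sin 78° = 2.250 m/s.
Only the cross-stream component determines the crossing time; the current contributes nothing perpendicular to the bank.
Time = 569 / 2.250 = 252.918 s.

253 s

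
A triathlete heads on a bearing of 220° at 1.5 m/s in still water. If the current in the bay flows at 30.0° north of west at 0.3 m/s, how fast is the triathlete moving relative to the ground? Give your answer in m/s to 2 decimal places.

Taking east as x and north as y: velocity relative to the water = (-0.964, -1.149) m/s; the water relative to ground = (-0.260, 0.150) m/s.
Velocity relative to ground = (-0.964, -1.149) + (-0.260, 0.150) = (-1.224, -0.999) m/s.
Speed = |(-1.224, -0.999)| = 1.580 m/s.

1.58 m/s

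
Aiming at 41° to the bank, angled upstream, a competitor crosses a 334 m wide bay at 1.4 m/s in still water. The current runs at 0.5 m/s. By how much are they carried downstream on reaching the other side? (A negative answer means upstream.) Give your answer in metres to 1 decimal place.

Perpendicular speed = 0.918 m/s; crossing time = 334 / 0.918 = 363.643 s.
Net downstream speed = -0.557 m/s.
Drift = -0.557 × 363.643 = -202.401 m (upstream).

-202.4 m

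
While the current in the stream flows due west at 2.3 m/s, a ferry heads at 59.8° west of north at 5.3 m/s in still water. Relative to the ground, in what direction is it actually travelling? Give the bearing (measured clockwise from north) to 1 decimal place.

291.2°

Taking east as x and north as y: velocity relative to the water = (-4.581, 2.666) m/s; the water relative to ground = (-2.300, 0.000) m/s.
Velocity relative to ground = (-4.581, 2.666) + (-2.300, 0.000) = (-6.881, 2.666) m/s.
Bearing = atan2(-6.88, 2.67) = 291.18° clockwise from north.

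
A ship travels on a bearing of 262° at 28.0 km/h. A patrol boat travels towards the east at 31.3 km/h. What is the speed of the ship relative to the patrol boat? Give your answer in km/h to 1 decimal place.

59.2 km/h

Taking east as x and north as y: ship velocity = (-27.728, -3.897) km/h; patrol boat velocity = (31.300, 0.000) km/h.
Velocity of ship relative to patrol boat = (-27.728, -3.897) − (31.300, 0.000) = (-59.028, -3.897) km/h.
Magnitude = |(-59.028, -3.897)| = 59.156 km/h.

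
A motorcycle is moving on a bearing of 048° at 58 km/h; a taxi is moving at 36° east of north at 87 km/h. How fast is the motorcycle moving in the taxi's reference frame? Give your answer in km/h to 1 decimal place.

32.6 km/h

Taking east as x and north as y: motorcycle velocity = (43.102, 38.810) km/h; taxi velocity = (51.137, 70.384) km/h.
Velocity of motorcycle relative to taxi = (43.102, 38.810) − (51.137, 70.384) = (-8.035, -31.575) km/h.
Magnitude = |(-8.035, -31.575)| = 32.581 km/h.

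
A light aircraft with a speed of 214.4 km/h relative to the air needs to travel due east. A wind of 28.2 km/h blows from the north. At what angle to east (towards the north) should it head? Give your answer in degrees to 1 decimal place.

The wind pushes perpendicular to the desired track; the heading must have a component into the wind equal to 28.2 km/h: 214.4 sin θ = 28.2.
sin θ = 0.1315, so θ = 7.558°.

7.6°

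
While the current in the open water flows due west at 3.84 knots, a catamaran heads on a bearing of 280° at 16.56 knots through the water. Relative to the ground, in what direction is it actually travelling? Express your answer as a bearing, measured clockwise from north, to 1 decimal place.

278.1°

Taking east as x and north as y: velocity relative to the water = (-16.308, 2.876) knots; the water relative to ground = (-3.840, 0.000) knots.
Velocity relative to ground = (-16.308, 2.876) + (-3.840, 0.000) = (-20.148, 2.876) knots.
Bearing = atan2(-20.15, 2.88) = 278.12° clockwise from north.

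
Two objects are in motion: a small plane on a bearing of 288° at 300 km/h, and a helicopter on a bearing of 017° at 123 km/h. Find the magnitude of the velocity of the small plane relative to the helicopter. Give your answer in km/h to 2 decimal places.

322.24 km/h

Taking east as x and north as y: small plane velocity = (-285.317, 92.705) km/h; helicopter velocity = (35.962, 117.625) km/h.
Velocity of small plane relative to helicopter = (-285.317, 92.705) − (35.962, 117.625) = (-321.279, -24.920) km/h.
Magnitude = |(-321.279, -24.920)| = 322.244 km/h.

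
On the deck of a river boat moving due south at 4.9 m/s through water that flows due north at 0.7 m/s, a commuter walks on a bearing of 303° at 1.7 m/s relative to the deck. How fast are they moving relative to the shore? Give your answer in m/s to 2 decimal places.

3.57 m/s

In east/north components (m/s): commuter relative to river boat = (-1.426, 0.926); river boat relative to water = (0.000, -4.900); water relative to ground = (0.000, 0.700).
Sum = (-1.426, -3.274) m/s.
Speed = |(-1.426, -3.274)| = 3.571 m/s.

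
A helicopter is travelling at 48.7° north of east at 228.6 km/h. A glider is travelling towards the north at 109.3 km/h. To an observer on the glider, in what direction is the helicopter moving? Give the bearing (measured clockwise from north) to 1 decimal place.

Taking east as x and north as y: helicopter velocity = (150.876, 171.739) km/h; glider velocity = (0.000, 109.300) km/h.
Velocity of helicopter relative to glider = (150.876, 171.739) − (0.000, 109.300) = (150.876, 62.439) km/h.
Bearing = atan2(150.88, 62.44) = 67.52° clockwise from north.

067.5°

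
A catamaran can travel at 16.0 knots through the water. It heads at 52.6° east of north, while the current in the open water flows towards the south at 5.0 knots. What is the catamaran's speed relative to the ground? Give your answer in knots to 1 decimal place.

Taking east as x and north as y: velocity relative to the water = (12.711, 9.718) knots; the water relative to ground = (0.000, -5.000) knots.
Velocity relative to ground = (12.711, 9.718) + (0.000, -5.000) = (12.711, 4.718) knots.
Speed = |(12.711, 4.718)| = 13.558 knots.

13.6 knots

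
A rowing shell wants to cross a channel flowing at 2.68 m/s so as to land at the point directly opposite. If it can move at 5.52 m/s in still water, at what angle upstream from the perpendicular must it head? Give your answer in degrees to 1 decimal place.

29.0°

To cancel the current, the upstream component of the rowing shell's velocity must equal the flow: 5.52 sin θ = 2.68.
sin θ = 2.68 / 5.52 = 0.4855.
θ = arcsin(0.4855) = 29.046°.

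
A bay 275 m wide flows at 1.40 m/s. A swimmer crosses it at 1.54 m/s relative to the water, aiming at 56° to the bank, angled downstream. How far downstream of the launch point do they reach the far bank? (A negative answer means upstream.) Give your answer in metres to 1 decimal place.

Perpendicular speed = 1.277 m/s; crossing time = 275 / 1.277 = 215.396 s.
Net downstream speed = 2.261 m/s.
Drift = 2.261 × 215.396 = 487.044 m (downstream).

487.0 m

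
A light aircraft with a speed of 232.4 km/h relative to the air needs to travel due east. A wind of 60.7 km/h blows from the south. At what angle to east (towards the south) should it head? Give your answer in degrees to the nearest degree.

15°

The wind pushes perpendicular to the desired track; the heading must have a component into the wind equal to 60.7 km/h: 232.4 sin θ = 60.7.
sin θ = 0.2612, so θ = 15.141°.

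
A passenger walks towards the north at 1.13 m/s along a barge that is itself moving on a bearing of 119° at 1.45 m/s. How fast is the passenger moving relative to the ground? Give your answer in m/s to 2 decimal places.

1.34 m/s

Taking east as x and north as y: barge velocity = (1.268, -0.703) m/s; passenger velocity relative to barge = (0.000, 1.130) m/s.
Velocity relative to ground = (1.268, -0.703) + (0.000, 1.130) = (1.268, 0.427) m/s.
Speed = |(1.268, 0.427)| = 1.338 m/s.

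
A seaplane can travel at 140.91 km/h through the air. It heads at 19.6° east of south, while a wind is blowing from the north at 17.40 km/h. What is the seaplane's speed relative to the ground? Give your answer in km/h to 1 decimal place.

Taking east as x and north as y: velocity relative to the air = (47.268, -132.745) km/h; the air relative to ground = (0.000, -17.400) km/h.
Velocity relative to ground = (47.268, -132.745) + (0.000, -17.400) = (47.268, -150.145) km/h.
Speed = |(47.268, -150.145)| = 157.410 km/h.

157.4 km/h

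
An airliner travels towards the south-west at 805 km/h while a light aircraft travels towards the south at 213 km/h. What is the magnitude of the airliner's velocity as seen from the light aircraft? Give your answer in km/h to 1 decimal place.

Taking east as x and north as y: airliner velocity = (-569.221, -569.221) km/h; light aircraft velocity = (0.000, -213.000) km/h.
Velocity of airliner relative to light aircraft = (-569.221, -569.221) − (0.000, -213.000) = (-569.221, -356.221) km/h.
Magnitude = |(-569.221, -356.221)| = 671.495 km/h.

671.5 km/h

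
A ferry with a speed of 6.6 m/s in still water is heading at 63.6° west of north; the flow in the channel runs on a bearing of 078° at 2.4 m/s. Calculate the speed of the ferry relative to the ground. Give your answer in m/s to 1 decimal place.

4.9 m/s

Taking east as x and north as y: velocity relative to the water = (-5.912, 2.935) m/s; the water relative to ground = (2.348, 0.499) m/s.
Velocity relative to ground = (-5.912, 2.935) + (2.348, 0.499) = (-3.564, 3.434) m/s.
Speed = |(-3.564, 3.434)| = 4.949 m/s.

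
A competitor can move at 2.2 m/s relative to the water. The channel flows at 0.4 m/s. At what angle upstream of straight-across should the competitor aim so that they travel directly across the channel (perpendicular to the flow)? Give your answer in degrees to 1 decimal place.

To cancel the current, the upstream component of the competitor's velocity must equal the flow: 2.2 sin θ = 0.4.
sin θ = 0.4 / 2.2 = 0.1818.
θ = arcsin(0.1818) = 10.476°.

10.5°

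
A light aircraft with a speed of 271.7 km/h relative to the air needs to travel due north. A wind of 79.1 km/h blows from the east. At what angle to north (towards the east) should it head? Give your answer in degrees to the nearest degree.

17°

The wind pushes perpendicular to the desired track; the heading must have a component into the wind equal to 79.1 km/h: 271.7 sin θ = 79.1.
sin θ = 0.2911, so θ = 16.926°.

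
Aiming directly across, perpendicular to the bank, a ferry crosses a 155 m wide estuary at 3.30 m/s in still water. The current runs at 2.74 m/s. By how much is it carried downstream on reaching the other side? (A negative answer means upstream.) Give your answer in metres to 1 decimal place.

128.7 m

Perpendicular speed = 3.300 m/s; crossing time = 155 / 3.300 = 46.970 s.
Net downstream speed = 2.740 m/s.
Drift = 2.740 × 46.970 = 128.697 m (downstream).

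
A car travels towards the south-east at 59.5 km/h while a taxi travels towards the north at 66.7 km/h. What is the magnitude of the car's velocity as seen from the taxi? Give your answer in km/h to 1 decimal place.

Taking east as x and north as y: car velocity = (42.073, -42.073) km/h; taxi velocity = (0.000, 66.700) km/h.
Velocity of car relative to taxi = (42.073, -42.073) − (0.000, 66.700) = (42.073, -108.773) km/h.
Magnitude = |(42.073, -108.773)| = 116.626 km/h.

116.6 km/h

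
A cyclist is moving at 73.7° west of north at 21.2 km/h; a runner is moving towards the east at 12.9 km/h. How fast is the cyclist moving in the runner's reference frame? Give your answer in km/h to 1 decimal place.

Taking east as x and north as y: cyclist velocity = (-20.348, 5.950) km/h; runner velocity = (12.900, 0.000) km/h.
Velocity of cyclist relative to runner = (-20.348, 5.950) − (12.900, 0.000) = (-33.248, 5.950) km/h.
Magnitude = |(-33.248, 5.950)| = 33.776 km/h.

33.8 km/h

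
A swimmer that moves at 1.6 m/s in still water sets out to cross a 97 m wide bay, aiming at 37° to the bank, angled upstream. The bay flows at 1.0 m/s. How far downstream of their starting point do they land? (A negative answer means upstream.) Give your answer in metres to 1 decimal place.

-28.0 m

Perpendicular speed = 0.963 m/s; crossing time = 97 / 0.963 = 100.737 s.
Net downstream speed = -0.278 m/s.
Drift = -0.278 × 100.737 = -27.986 m (upstream).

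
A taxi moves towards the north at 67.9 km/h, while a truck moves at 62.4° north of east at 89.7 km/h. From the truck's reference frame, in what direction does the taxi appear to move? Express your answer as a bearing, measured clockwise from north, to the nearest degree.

Taking east as x and north as y: taxi velocity = (0.000, 67.900) km/h; truck velocity = (41.558, 79.492) km/h.
Velocity of taxi relative to truck = (0.000, 67.900) − (41.558, 79.492) = (-41.558, -11.592) km/h.
Bearing = atan2(-41.56, -11.59) = 254.41° clockwise from north.

254°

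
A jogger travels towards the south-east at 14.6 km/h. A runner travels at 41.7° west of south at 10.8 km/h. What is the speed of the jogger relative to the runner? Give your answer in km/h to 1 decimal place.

17.7 km/h

Taking east as x and north as y: jogger velocity = (10.324, -10.324) km/h; runner velocity = (-7.184, -8.064) km/h.
Velocity of jogger relative to runner = (10.324, -10.324) − (-7.184, -8.064) = (17.508, -2.260) km/h.
Magnitude = |(17.508, -2.260)| = 17.654 km/h.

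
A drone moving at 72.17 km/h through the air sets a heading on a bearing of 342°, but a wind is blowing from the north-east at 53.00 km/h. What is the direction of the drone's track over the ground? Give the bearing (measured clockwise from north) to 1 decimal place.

297.5°

Taking east as x and north as y: velocity relative to the air = (-22.302, 68.638) km/h; the air relative to ground = (-37.477, -37.477) km/h.
Velocity relative to ground = (-22.302, 68.638) + (-37.477, -37.477) = (-59.778, 31.161) km/h.
Bearing = atan2(-59.78, 31.16) = 297.53° clockwise from north.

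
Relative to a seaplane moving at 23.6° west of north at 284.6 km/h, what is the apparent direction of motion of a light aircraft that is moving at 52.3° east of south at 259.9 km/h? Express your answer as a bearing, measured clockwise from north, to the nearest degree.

Taking east as x and north as y: light aircraft velocity = (205.639, -158.936) km/h; seaplane velocity = (-113.939, 260.797) km/h.
Velocity of light aircraft relative to seaplane = (205.639, -158.936) − (-113.939, 260.797) = (319.578, -419.733) km/h.
Bearing = atan2(319.58, -419.73) = 142.71° clockwise from north.

143°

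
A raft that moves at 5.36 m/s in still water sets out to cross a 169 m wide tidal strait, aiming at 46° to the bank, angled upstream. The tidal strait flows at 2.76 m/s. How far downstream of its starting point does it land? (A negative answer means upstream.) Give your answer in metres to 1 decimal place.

-42.2 m

Perpendicular speed = 3.856 m/s; crossing time = 169 / 3.856 = 43.832 s.
Net downstream speed = -0.963 m/s.
Drift = -0.963 × 43.832 = -42.226 m (upstream).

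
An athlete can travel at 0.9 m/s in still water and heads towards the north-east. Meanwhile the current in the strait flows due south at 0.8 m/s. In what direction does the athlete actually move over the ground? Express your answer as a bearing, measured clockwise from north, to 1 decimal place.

Taking east as x and north as y: velocity relative to the water = (0.636, 0.636) m/s; the water relative to ground = (0.000, -0.800) m/s.
Velocity relative to ground = (0.636, 0.636) + (0.000, -0.800) = (0.636, -0.164) m/s.
Bearing = atan2(0.64, -0.16) = 104.42° clockwise from north.

104.4°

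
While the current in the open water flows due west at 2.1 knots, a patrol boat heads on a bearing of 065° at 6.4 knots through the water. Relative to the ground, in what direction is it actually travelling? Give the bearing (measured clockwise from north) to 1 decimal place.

Taking east as x and north as y: velocity relative to the water = (5.800, 2.705) knots; the water relative to ground = (-2.100, 0.000) knots.
Velocity relative to ground = (5.800, 2.705) + (-2.100, 0.000) = (3.700, 2.705) knots.
Bearing = atan2(3.70, 2.70) = 53.84° clockwise from north.

053.8°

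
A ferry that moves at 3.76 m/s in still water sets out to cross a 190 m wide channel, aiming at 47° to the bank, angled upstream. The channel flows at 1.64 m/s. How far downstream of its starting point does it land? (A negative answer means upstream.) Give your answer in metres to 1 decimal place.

Perpendicular speed = 2.750 m/s; crossing time = 190 / 2.750 = 69.094 s.
Net downstream speed = -0.924 m/s.
Drift = -0.924 × 69.094 = -63.864 m (upstream).

-63.9 m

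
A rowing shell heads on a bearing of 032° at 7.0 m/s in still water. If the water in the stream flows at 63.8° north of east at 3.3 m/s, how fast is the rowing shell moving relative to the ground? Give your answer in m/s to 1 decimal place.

Taking east as x and north as y: velocity relative to the water = (3.709, 5.936) m/s; the water relative to ground = (1.457, 2.961) m/s.
Velocity relative to ground = (3.709, 5.936) + (1.457, 2.961) = (5.166, 8.897) m/s.
Speed = |(5.166, 8.897)| = 10.289 m/s.

10.3 m/s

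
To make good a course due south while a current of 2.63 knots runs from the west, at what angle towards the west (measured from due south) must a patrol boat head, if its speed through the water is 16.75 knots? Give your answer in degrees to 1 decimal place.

The current pushes perpendicular to the desired track; the heading must have a component into the current equal to 2.63 knots: 16.75 sin θ = 2.63.
sin θ = 0.1570, so θ = 9.034°.

9.0°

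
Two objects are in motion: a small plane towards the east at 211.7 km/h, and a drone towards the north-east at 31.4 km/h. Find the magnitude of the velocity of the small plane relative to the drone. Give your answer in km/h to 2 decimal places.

190.79 km/h

Taking east as x and north as y: small plane velocity = (211.700, 0.000) km/h; drone velocity = (22.203, 22.203) km/h.
Velocity of small plane relative to drone = (211.700, 0.000) − (22.203, 22.203) = (189.497, -22.203) km/h.
Magnitude = |(189.497, -22.203)| = 190.793 km/h.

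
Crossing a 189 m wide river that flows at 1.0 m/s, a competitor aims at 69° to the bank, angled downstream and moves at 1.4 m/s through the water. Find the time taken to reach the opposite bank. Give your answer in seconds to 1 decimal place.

144.6 s

The component of the competitor's velocity perpendicular to the bank is 1.4 × sin 69° = 1.307 m/s.
The flow acts along the bank and has no component across it.
Time = 189 / 1.307 = 144.605 s.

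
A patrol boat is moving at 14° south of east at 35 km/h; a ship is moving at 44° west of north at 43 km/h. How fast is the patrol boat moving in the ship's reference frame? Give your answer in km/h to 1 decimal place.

75.0 km/h

Taking east as x and north as y: patrol boat velocity = (33.960, -8.467) km/h; ship velocity = (-29.870, 30.932) km/h.
Velocity of patrol boat relative to ship = (33.960, -8.467) − (-29.870, 30.932) = (63.831, -39.399) km/h.
Magnitude = |(63.831, -39.399)| = 75.011 km/h.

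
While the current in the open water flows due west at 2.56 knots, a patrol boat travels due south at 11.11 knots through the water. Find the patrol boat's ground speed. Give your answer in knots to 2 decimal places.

11.40 knots

Taking east as x and north as y: velocity relative to the water = (0.000, -11.110) knots; the water relative to ground = (-2.560, 0.000) knots.
Velocity relative to ground = (0.000, -11.110) + (-2.560, 0.000) = (-2.560, -11.110) knots.
Speed = |(-2.560, -11.110)| = 11.401 knots.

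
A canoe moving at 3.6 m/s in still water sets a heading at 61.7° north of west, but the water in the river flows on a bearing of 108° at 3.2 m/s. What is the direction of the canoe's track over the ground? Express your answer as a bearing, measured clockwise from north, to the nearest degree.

032°

Taking east as x and north as y: velocity relative to the water = (-1.707, 3.170) m/s; the water relative to ground = (3.043, -0.989) m/s.
Velocity relative to ground = (-1.707, 3.170) + (3.043, -0.989) = (1.337, 2.181) m/s.
Bearing = atan2(1.34, 2.18) = 31.50° clockwise from north.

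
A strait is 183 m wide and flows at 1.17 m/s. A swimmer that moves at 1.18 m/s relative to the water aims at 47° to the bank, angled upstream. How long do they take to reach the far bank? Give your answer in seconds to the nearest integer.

212 s

The component of the swimmer's velocity perpendicular to the bank is 1.18 × sin 47° = 0.863 m/s.
Only the cross-stream component determines the crossing time; the current contributes nothing perpendicular to the bank.
Time = 183 / 0.863 = 212.052 s.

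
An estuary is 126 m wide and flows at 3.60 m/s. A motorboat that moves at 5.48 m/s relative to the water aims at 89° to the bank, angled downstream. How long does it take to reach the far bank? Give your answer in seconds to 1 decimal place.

The component of the motorboat's velocity perpendicular to the bank is 5.48 × sin 89° = 5.479 m/s.
The current is parallel to the bank, so it does not affect the crossing time.
Time = 126 / 5.479 = 22.996 s.

23.0 s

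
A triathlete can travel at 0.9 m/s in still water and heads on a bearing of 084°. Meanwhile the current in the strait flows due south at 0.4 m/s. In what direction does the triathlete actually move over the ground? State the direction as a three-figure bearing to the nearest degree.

Taking east as x and north as y: velocity relative to the water = (0.895, 0.094) m/s; the water relative to ground = (0.000, -0.400) m/s.
Velocity relative to ground = (0.895, 0.094) + (0.000, -0.400) = (0.895, -0.306) m/s.
Bearing = atan2(0.90, -0.31) = 108.87° clockwise from north.

109°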